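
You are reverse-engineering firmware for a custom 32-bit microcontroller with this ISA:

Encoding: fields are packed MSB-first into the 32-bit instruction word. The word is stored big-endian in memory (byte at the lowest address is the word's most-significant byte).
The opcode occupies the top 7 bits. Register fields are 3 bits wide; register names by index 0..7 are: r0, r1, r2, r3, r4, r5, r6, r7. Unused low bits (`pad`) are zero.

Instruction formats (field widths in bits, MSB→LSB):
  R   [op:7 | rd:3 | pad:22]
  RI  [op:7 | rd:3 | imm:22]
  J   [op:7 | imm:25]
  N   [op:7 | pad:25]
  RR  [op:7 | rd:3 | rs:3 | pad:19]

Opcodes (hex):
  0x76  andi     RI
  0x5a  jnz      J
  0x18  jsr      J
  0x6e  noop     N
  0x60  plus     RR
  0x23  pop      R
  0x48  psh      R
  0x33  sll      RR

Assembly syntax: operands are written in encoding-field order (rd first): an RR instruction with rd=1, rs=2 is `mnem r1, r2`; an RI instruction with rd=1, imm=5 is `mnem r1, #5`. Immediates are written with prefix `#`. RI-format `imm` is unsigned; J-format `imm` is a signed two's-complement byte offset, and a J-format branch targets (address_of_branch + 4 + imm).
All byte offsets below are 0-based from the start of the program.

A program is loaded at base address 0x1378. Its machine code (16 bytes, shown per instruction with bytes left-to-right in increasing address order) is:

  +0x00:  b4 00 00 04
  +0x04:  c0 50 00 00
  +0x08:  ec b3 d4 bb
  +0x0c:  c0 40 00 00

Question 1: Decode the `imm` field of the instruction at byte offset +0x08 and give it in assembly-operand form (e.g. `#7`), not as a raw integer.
#3396795

+0x08: ec b3 d4 bb ⇒ word 0xecb3d4bb (big)
  top 7b → 0x76 → andi [RI]
  [24:22] rd=2 = r2
  [21:0] imm=3396795 = #3396795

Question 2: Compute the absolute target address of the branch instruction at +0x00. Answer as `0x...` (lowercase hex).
+0x00: b4 00 00 04 ⇒ word 0xb4000004 (big)
  opcode bits[31:25]=0x5a: jnz/J
  imm: (w>>0)&0x1ffffff=0x4 → #4
  target = base 0x1378 + off 0x00 + 4 + imm 4 = 0x1380

0x1380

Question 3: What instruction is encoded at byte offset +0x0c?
plus r1, r0

+0x0c: c0 40 00 00 ⇒ word 0xc0400000 (big)
  opcode bits[31:25]=0x60: plus/RR
  rd: (w>>22)&0x7=0x1 → r1
  rs: (w>>19)&0x7=0x0 → r0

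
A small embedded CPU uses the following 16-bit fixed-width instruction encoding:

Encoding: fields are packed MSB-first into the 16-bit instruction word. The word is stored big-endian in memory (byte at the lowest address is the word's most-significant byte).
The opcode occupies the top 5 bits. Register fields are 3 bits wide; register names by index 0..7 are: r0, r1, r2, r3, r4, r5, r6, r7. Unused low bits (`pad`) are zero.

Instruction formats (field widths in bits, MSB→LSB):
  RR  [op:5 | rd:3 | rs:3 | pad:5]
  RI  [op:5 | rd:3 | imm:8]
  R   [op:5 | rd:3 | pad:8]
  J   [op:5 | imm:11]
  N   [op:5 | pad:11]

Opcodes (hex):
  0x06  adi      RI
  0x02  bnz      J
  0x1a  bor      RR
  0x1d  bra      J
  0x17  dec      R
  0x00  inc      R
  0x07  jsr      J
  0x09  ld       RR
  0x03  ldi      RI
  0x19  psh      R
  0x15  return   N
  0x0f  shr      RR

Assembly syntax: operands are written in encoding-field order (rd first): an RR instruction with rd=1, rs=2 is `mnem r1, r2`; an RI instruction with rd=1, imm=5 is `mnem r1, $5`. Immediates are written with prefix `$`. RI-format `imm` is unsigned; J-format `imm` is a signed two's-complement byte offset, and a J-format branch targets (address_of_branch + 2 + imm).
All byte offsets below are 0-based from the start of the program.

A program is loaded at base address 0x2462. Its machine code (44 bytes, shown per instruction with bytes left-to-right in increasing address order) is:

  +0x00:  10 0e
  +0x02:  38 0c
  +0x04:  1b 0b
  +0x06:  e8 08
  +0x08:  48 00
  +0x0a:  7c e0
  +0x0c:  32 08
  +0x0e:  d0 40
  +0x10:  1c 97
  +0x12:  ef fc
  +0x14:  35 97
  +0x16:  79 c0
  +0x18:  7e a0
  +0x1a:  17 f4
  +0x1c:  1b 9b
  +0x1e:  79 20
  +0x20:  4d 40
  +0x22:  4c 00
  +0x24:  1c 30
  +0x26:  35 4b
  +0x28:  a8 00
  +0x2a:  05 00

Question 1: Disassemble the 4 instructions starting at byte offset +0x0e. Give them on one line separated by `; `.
off 0x0e: read d0 40 as big → 0xd040
  op=0xd040>>11=0x1a ⇒ bor (RR)
  rd@[10:8]=0x0 ⇒ r0
  rs@[7:5]=0x2 ⇒ r2
off 0x10: read 1c 97 as big → 0x1c97
  op=0x1c97>>11=0x3 ⇒ ldi (RI)
  rd@[10:8]=0x4 ⇒ r4
  imm@[7:0]=0x97 ⇒ $151
off 0x12: read ef fc as big → 0xeffc
  op=0xeffc>>11=0x1d ⇒ bra (J)
  imm@[10:0]=0x7fc (s11→-4) ⇒ $-4
off 0x14: read 35 97 as big → 0x3597
  op=0x3597>>11=0x6 ⇒ adi (RI)
  rd@[10:8]=0x5 ⇒ r5
  imm@[7:0]=0x97 ⇒ $151

bor r0, r2; ldi r4, $151; bra $-4; adi r5, $151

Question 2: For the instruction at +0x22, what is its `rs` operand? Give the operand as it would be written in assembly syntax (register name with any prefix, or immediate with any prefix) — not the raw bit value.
[22] 4c 00 → 0x4c00
  op=0x4c00>>11=0x9 ⇒ ld (RR)
  [10:8] rd=4 = r4
  [7:5] rs=0 = r0

r0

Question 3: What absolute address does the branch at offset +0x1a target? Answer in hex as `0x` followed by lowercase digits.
+0x1a: 17 f4 ⇒ word 0x17f4 (big)
  op=0x17f4>>11=0x2 ⇒ bnz (J)
  [10:0] imm=2036 (s11→-12) = $-12
  target = base 0x2462 + off 0x1a + 2 + imm -12 = 0x2472

0x2472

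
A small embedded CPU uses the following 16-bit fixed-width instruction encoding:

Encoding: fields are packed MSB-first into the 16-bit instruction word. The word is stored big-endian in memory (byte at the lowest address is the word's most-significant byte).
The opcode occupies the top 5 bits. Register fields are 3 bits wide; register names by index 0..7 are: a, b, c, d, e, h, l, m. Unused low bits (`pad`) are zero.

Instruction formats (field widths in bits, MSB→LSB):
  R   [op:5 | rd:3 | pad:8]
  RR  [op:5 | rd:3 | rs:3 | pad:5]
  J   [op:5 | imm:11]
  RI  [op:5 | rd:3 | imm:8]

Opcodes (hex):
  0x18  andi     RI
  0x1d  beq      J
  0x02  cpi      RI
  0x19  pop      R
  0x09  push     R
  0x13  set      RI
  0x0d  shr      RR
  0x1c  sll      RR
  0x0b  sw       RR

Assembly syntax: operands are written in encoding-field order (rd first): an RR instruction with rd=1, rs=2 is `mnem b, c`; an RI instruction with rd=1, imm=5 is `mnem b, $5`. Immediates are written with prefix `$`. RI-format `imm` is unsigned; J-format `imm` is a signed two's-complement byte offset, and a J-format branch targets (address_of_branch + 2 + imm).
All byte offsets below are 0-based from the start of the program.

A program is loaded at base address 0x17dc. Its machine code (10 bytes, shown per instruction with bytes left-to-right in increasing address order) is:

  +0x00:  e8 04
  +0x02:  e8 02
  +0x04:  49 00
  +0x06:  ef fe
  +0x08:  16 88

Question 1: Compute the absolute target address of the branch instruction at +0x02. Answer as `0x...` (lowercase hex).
0x17e2

+0x02: e8 02 ⇒ word 0xe802 (big)
  top 5b → 0x1d → beq [J]
  imm: (w>>0)&0x7ff=0x2 → $2
  target = base 0x17dc + off 0x02 + 2 + imm 2 = 0x17e2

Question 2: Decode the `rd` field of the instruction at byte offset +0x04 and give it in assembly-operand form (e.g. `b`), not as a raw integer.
b

@+04  big-endian(49 00) = 0x4900
  op=0x4900>>11=0x9 ⇒ push (R)
  [10:8] rd=1 = b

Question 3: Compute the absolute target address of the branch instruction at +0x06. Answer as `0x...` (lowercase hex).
+0x06: ef fe ⇒ word 0xeffe (big)
  op=0xeffe>>11=0x1d ⇒ beq (J)
  imm@[10:0]=0x7fe (s11→-2) ⇒ $-2
  target = base 0x17dc + off 0x06 + 2 + imm -2 = 0x17e2

0x17e2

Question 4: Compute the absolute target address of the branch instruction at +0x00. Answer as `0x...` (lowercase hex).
off 0x00: read e8 04 as big → 0xe804
  op=0xe804>>11=0x1d ⇒ beq (J)
  imm: (w>>0)&0x7ff=0x4 → $4
  target = base 0x17dc + off 0x00 + 2 + imm 4 = 0x17e2

0x17e2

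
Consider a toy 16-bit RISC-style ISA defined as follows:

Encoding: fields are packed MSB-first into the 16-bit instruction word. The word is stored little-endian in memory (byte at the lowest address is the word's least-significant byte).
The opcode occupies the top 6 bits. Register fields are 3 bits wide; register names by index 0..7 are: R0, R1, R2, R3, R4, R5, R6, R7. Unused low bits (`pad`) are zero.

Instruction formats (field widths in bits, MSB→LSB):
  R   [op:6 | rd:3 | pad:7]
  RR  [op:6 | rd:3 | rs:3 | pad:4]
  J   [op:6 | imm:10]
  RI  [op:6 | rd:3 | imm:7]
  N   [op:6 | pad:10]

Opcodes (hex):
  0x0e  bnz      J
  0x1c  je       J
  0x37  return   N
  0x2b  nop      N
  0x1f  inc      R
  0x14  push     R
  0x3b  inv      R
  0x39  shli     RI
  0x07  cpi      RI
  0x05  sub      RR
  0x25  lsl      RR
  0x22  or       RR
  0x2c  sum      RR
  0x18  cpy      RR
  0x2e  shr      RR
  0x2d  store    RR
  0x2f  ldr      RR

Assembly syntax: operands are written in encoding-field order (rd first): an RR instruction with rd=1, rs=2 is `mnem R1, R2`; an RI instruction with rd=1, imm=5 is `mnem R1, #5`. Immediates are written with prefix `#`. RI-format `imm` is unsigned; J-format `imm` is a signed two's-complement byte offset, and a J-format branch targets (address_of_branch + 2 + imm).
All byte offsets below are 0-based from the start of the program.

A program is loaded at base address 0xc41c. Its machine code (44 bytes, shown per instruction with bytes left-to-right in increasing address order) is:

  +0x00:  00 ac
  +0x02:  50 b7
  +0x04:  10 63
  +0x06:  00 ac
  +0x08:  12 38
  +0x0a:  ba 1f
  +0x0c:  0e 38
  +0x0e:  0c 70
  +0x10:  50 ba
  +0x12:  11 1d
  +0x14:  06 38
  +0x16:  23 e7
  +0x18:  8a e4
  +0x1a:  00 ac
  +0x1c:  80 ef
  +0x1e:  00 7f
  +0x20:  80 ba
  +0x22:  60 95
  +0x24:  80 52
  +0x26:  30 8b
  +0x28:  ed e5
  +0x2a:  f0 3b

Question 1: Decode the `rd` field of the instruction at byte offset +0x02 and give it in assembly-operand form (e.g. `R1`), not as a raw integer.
R6

+0x02: 50 b7 ⇒ word 0xb750 (little)
  op=0xb750>>10=0x2d ⇒ store (RR)
  [9:7] rd=6 = R6
  [6:4] rs=5 = R5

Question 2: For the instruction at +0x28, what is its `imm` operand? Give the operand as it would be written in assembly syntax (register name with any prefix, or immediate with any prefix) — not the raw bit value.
off 0x28: read ed e5 as little → 0xe5ed
  opcode bits[15:10]=0x39: shli/RI
  rd: (w>>7)&0x7=0x3 → R3
  imm: (w>>0)&0x7f=0x6d → #109

#109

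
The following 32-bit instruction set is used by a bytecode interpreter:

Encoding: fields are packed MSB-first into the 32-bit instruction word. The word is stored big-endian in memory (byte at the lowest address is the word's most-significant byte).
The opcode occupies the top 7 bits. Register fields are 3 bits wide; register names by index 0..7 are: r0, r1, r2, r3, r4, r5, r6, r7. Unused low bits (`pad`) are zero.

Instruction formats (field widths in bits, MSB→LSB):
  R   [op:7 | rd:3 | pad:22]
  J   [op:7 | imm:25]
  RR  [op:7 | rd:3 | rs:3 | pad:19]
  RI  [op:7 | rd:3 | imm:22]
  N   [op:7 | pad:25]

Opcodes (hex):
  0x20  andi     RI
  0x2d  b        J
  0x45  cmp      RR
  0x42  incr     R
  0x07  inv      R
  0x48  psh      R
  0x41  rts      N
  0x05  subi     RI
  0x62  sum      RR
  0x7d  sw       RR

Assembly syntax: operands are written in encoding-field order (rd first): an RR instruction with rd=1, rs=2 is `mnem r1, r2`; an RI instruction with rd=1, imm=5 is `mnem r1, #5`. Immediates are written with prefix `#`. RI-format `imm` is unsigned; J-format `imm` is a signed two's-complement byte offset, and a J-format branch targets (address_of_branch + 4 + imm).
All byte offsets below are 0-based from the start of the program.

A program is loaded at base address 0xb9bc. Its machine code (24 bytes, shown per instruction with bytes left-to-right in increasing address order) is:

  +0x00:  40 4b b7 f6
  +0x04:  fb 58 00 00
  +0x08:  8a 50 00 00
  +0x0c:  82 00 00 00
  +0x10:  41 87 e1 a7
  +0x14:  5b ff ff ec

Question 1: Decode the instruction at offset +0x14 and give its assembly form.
+0x14: 5b ff ff ec ⇒ word 0x5bffffec (big)
  op=0x5bffffec>>25=0x2d ⇒ b (J)
  imm@[24:0]=0x1ffffec (s25→-20) ⇒ #-20

b #-20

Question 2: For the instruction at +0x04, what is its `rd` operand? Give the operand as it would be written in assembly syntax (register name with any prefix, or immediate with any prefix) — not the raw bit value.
r5

+0x04: fb 58 00 00 ⇒ word 0xfb580000 (big)
  top 7b → 0x7d → sw [RR]
  rd: (w>>22)&0x7=0x5 → r5
  rs: (w>>19)&0x7=0x3 → r3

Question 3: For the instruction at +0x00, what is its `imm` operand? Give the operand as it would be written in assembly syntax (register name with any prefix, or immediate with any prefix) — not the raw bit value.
off 0x00: read 40 4b b7 f6 as big → 0x404bb7f6
  opcode bits[31:25]=0x20: andi/RI
  rd: (w>>22)&0x7=0x1 → r1
  imm: (w>>0)&0x3fffff=0xbb7f6 → #767990

#767990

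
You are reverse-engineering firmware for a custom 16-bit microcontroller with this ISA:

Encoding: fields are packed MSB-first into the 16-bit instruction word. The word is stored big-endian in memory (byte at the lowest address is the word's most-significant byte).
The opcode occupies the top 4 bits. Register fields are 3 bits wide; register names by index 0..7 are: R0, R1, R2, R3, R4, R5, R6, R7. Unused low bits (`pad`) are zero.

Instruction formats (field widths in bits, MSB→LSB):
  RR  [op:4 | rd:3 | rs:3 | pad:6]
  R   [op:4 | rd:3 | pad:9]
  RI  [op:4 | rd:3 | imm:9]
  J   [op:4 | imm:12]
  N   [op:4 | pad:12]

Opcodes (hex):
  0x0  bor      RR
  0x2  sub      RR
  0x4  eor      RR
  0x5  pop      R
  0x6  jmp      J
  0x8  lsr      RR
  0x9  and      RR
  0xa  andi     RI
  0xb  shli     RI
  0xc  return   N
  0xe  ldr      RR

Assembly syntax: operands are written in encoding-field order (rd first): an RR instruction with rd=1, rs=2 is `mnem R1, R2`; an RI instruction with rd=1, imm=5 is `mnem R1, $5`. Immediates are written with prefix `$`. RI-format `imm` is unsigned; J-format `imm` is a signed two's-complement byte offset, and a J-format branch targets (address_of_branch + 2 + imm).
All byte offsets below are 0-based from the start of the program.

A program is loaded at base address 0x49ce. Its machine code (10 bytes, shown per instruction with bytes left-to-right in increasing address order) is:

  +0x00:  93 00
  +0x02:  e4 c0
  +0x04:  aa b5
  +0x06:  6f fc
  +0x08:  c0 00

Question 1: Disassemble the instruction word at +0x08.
[08] c0 00 → 0xc000
  top 4b → 0xc → return [N]

return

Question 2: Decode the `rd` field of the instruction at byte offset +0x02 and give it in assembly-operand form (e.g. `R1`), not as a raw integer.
+0x02: e4 c0 ⇒ word 0xe4c0 (big)
  opcode bits[15:12]=0xe: ldr/RR
  [11:9] rd=2 = R2
  [8:6] rs=3 = R3

R2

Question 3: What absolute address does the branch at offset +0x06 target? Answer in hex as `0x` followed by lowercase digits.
0x49d2

+0x06: 6f fc ⇒ word 0x6ffc (big)
  op=0x6ffc>>12=0x6 ⇒ jmp (J)
  imm@[11:0]=0xffc (s12→-4) ⇒ $-4
  target = base 0x49ce + off 0x06 + 2 + imm -4 = 0x49d2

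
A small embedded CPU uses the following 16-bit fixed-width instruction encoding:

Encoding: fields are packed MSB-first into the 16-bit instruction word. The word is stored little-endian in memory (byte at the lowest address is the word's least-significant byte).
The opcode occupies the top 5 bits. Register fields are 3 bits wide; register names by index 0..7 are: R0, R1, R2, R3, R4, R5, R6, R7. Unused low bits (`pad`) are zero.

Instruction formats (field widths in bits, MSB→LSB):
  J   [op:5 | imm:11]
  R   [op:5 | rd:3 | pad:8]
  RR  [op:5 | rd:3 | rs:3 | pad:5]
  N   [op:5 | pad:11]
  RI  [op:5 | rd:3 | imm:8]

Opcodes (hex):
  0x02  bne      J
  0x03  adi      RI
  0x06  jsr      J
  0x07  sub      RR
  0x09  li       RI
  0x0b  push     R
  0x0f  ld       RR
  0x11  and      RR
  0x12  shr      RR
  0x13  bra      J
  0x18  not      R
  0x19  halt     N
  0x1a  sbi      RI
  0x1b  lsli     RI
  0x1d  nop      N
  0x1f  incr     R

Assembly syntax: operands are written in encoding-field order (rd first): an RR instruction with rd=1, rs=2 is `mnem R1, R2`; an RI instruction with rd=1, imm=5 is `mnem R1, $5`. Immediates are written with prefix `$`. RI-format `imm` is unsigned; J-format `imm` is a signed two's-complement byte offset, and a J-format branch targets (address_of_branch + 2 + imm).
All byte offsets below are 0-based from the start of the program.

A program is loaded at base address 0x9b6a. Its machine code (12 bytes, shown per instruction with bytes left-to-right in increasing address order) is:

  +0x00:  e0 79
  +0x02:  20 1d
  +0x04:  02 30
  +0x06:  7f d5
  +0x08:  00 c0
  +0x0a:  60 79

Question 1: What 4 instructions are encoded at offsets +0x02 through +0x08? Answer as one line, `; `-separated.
off 0x02: read 20 1d as little → 0x1d20
  op=0x1d20>>11=0x3 ⇒ adi (RI)
  rd: (w>>8)&0x7=0x5 → R5
  imm: (w>>0)&0xff=0x20 → $32
off 0x04: read 02 30 as little → 0x3002
  op=0x3002>>11=0x6 ⇒ jsr (J)
  imm: (w>>0)&0x7ff=0x2 → $2
off 0x06: read 7f d5 as little → 0xd57f
  op=0xd57f>>11=0x1a ⇒ sbi (RI)
  rd: (w>>8)&0x7=0x5 → R5
  imm: (w>>0)&0xff=0x7f → $127
off 0x08: read 00 c0 as little → 0xc000
  op=0xc000>>11=0x18 ⇒ not (R)
  rd: (w>>8)&0x7=0x0 → R0

adi R5, $32; jsr $2; sbi R5, $127; not R0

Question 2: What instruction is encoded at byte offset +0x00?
ld R1, R7

+0x00: e0 79 ⇒ word 0x79e0 (little)
  op=0x79e0>>11=0xf ⇒ ld (RR)
  rd: (w>>8)&0x7=0x1 → R1
  rs: (w>>5)&0x7=0x7 → R7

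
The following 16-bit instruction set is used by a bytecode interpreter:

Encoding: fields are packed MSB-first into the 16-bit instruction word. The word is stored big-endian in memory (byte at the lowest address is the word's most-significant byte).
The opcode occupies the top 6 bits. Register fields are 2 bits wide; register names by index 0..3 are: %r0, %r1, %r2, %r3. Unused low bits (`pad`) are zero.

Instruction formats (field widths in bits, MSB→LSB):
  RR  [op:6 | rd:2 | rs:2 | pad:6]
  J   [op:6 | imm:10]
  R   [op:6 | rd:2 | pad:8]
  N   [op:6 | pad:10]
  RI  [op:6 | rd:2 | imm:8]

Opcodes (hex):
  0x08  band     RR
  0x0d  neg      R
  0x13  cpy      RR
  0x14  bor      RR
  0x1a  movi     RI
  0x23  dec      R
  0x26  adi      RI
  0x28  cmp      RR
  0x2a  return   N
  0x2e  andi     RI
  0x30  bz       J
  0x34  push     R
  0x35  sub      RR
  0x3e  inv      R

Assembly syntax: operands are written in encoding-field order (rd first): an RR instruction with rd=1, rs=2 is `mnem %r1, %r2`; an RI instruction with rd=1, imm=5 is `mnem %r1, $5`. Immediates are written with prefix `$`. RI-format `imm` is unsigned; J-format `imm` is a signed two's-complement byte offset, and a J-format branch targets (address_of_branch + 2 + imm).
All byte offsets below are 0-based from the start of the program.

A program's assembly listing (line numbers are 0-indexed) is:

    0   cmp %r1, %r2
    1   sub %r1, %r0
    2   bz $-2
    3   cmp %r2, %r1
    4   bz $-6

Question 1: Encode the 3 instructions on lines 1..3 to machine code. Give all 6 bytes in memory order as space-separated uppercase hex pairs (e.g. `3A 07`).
line 1 (sub): pack op=0x35:6|rd=1:2|rs=0:2|pad=0:6 = 0xd500; big→ d5 00
line 2 (bz): pack op=0x30:6|imm=-2:10 = 0xc3fe; big→ c3 fe
line 3 (cmp): pack op=0x28:6|rd=2:2|rs=1:2|pad=0:6 = 0xa240; big→ a2 40

D5 00 C3 FE A2 40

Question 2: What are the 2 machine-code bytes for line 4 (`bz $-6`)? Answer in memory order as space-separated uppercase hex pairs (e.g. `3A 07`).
C3 FA

line 4 (bz): pack op=0x30:6|imm=-6:10 = 0xc3fa; big→ c3 fa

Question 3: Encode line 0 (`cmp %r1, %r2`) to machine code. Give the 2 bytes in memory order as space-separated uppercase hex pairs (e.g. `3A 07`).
0. cmp fields op=0x28:6|rd=1:2|rs=2:2|pad=0:6 → word a180h → a1 80

A1 80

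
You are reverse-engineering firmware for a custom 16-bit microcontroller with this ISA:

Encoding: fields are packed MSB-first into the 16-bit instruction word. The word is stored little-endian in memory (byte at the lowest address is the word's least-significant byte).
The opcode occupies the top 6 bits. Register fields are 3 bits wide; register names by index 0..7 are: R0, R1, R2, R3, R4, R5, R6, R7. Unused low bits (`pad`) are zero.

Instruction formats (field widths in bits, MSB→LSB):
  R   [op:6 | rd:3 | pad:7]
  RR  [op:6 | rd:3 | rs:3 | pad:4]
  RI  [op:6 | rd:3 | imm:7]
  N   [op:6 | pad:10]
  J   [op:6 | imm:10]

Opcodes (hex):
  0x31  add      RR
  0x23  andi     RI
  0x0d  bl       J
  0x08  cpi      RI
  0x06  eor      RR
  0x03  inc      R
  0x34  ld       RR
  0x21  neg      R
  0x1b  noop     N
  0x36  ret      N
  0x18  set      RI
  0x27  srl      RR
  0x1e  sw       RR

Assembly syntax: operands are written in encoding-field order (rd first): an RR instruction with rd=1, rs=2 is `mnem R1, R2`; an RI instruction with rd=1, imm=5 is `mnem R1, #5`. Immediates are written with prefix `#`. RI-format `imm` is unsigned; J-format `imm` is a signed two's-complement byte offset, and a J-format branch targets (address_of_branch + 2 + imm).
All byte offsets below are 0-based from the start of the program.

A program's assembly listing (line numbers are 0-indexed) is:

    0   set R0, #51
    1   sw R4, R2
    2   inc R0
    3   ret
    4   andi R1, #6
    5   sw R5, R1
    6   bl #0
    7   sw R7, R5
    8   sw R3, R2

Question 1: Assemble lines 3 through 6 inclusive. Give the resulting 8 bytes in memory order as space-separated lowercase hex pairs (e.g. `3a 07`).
00 d8 86 8c 90 7a 00 34

3. ret fields op=0x36:6|pad=0:10 → word d800h → 00 d8
4. andi fields op=0x23:6|rd=1:3|imm=6:7 → word 8c86h → 86 8c
5. sw fields op=0x1e:6|rd=5:3|rs=1:3|pad=0:4 → word 7a90h → 90 7a
6. bl fields op=0xd:6|imm=0:10 → word 3400h → 00 34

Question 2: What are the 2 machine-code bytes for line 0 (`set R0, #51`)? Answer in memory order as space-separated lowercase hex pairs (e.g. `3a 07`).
33 60

line 0 (set): pack op=0x18:6|rd=0:3|imm=51:7 = 0x6033; little→ 33 60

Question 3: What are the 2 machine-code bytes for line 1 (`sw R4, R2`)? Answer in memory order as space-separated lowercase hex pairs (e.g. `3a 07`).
20 7a

L1: sw op=0x1e:6|rd=4:3|rs=2:3|pad=0:4 ⇒ 0x7a20 ⇒ little 20 7a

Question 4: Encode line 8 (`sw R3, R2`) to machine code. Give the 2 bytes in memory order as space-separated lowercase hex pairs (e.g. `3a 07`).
line 8 (sw): pack op=0x1e:6|rd=3:3|rs=2:3|pad=0:4 = 0x79a0; little→ a0 79

a0 79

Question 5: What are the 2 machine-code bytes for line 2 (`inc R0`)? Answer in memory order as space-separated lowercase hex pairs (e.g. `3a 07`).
2. inc fields op=0x3:6|rd=0:3|pad=0:7 → word 0c00h → 00 0c

00 0c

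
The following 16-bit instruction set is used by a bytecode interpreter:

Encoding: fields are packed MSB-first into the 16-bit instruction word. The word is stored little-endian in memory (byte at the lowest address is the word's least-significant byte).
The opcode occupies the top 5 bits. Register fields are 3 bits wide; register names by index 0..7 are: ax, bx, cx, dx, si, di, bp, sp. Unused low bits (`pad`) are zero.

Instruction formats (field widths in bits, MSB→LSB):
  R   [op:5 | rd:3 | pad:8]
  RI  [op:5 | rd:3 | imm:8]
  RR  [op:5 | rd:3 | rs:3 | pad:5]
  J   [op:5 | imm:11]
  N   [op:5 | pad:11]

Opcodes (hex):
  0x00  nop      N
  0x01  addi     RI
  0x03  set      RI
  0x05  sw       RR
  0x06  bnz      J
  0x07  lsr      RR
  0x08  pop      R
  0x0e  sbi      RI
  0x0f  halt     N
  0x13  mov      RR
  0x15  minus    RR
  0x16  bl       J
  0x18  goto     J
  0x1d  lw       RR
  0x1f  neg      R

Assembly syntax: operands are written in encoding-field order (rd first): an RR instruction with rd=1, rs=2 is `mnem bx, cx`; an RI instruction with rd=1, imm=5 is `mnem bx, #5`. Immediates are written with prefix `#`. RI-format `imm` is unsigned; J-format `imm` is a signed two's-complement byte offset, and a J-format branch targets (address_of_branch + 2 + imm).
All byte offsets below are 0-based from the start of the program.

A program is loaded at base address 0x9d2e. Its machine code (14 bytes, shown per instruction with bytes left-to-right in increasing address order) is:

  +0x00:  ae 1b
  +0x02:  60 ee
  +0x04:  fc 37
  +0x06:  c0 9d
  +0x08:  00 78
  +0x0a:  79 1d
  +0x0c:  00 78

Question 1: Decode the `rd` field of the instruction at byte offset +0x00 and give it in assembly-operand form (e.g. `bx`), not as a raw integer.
+0x00: ae 1b ⇒ word 0x1bae (little)
  top 5b → 0x3 → set [RI]
  rd: (w>>8)&0x7=0x3 → dx
  imm: (w>>0)&0xff=0xae → #174

dx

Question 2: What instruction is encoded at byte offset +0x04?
bnz #-4

+0x04: fc 37 ⇒ word 0x37fc (little)
  top 5b → 0x6 → bnz [J]
  [10:0] imm=2044 (s11→-4) = #-4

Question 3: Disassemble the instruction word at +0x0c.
halt

+0x0c: 00 78 ⇒ word 0x7800 (little)
  op=0x7800>>11=0xf ⇒ halt (N)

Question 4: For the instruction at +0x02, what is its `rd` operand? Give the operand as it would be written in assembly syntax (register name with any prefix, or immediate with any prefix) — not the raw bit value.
bp

[02] 60 ee → 0xee60
  opcode bits[15:11]=0x1d: lw/RR
  [10:8] rd=6 = bp
  [7:5] rs=3 = dx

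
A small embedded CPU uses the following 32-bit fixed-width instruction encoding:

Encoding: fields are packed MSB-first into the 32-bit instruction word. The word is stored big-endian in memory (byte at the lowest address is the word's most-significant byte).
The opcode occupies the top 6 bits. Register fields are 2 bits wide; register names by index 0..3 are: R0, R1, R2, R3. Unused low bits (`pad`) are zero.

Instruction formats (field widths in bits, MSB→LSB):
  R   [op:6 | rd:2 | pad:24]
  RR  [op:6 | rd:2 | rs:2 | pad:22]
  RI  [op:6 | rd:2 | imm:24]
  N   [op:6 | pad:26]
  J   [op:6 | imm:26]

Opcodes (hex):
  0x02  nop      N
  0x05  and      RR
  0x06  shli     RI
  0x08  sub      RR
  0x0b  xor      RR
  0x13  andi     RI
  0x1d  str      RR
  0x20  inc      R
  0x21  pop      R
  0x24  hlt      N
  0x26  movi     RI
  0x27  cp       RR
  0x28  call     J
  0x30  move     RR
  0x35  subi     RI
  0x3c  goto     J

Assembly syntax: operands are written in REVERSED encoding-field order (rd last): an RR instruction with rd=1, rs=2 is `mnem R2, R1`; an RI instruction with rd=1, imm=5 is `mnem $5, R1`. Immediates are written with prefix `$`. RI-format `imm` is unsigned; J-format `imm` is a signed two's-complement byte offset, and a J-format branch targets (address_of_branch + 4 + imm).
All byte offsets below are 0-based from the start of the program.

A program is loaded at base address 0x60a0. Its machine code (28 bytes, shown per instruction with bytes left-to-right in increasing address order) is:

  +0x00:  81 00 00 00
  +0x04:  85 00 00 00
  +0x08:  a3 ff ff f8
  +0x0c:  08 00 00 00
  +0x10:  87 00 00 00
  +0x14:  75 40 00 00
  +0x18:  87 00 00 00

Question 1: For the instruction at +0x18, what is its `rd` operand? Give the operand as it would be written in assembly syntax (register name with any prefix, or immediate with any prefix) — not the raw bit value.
R3

+0x18: 87 00 00 00 ⇒ word 0x87000000 (big)
  op=0x87000000>>26=0x21 ⇒ pop (R)
  [25:24] rd=3 = R3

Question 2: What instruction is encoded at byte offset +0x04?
pop R1

[04] 85 00 00 00 → 0x85000000
  op=0x85000000>>26=0x21 ⇒ pop (R)
  rd@[25:24]=0x1 ⇒ R1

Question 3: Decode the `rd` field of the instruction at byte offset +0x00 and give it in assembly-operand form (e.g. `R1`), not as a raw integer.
R1

+0x00: 81 00 00 00 ⇒ word 0x81000000 (big)
  op=0x81000000>>26=0x20 ⇒ inc (R)
  [25:24] rd=1 = R1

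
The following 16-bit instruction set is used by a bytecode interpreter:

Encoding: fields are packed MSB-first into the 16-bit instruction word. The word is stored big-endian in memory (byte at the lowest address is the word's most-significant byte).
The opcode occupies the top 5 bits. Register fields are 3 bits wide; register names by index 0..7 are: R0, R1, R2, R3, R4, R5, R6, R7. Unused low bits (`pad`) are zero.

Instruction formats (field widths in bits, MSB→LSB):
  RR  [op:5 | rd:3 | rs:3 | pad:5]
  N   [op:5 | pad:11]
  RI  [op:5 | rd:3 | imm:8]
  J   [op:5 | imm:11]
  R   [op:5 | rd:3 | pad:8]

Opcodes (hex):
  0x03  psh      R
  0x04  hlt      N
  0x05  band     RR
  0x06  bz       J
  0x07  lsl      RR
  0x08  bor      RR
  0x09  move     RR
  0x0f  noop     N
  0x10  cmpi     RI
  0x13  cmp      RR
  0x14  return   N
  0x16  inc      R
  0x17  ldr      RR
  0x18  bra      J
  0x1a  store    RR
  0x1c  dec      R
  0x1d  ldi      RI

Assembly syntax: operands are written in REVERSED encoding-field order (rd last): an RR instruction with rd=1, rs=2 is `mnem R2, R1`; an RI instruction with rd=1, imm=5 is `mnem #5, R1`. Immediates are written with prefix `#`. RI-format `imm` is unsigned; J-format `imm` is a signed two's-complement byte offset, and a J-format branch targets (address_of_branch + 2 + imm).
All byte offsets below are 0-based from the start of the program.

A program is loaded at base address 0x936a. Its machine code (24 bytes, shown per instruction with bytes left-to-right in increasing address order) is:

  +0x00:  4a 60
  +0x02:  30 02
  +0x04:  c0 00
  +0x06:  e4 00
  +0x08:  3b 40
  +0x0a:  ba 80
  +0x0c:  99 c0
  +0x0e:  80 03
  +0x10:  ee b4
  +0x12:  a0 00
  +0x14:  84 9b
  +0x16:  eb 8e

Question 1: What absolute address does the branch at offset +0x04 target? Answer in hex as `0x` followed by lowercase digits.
+0x04: c0 00 ⇒ word 0xc000 (big)
  opcode bits[15:11]=0x18: bra/J
  imm@[10:0]=0x0 ⇒ #0
  target = base 0x936a + off 0x04 + 2 + imm 0 = 0x9370

0x9370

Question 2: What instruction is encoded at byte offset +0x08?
lsl R2, R3

@+08  big-endian(3b 40) = 0x3b40
  top 5b → 0x7 → lsl [RR]
  rd@[10:8]=0x3 ⇒ R3
  rs@[7:5]=0x2 ⇒ R2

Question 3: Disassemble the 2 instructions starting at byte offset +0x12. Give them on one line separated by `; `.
return; cmpi #155, R4

+0x12: a0 00 ⇒ word 0xa000 (big)
  opcode bits[15:11]=0x14: return/N
+0x14: 84 9b ⇒ word 0x849b (big)
  opcode bits[15:11]=0x10: cmpi/RI
  rd@[10:8]=0x4 ⇒ R4
  imm@[7:0]=0x9b ⇒ #155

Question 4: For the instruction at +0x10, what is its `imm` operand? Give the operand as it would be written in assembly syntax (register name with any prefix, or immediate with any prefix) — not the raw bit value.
#180

+0x10: ee b4 ⇒ word 0xeeb4 (big)
  top 5b → 0x1d → ldi [RI]
  [10:8] rd=6 = R6
  [7:0] imm=180 = #180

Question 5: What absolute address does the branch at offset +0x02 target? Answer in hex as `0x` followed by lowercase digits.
off 0x02: read 30 02 as big → 0x3002
  op=0x3002>>11=0x6 ⇒ bz (J)
  imm@[10:0]=0x2 ⇒ #2
  target = base 0x936a + off 0x02 + 2 + imm 2 = 0x9370

0x9370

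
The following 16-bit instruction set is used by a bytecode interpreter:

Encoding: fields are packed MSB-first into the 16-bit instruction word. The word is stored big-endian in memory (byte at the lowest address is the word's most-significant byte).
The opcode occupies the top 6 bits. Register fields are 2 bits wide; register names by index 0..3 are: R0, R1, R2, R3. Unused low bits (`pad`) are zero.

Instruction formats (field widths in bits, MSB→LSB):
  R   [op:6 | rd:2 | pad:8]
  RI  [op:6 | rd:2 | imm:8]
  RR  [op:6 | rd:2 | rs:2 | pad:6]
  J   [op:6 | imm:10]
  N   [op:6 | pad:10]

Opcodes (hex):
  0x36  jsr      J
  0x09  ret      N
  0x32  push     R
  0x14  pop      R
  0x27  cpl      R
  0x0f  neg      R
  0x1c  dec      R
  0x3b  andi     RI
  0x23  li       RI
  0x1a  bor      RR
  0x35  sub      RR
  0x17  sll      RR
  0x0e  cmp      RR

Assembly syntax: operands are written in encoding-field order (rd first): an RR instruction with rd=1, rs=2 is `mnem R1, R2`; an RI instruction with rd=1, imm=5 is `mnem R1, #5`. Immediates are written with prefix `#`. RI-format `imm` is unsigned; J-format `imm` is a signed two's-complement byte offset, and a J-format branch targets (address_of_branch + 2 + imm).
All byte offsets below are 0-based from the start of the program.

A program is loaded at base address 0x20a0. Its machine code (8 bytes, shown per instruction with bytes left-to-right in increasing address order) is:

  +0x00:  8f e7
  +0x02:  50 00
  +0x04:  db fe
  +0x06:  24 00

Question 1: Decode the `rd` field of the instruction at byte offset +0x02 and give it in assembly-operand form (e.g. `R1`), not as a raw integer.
@+02  big-endian(50 00) = 0x5000
  op=0x5000>>10=0x14 ⇒ pop (R)
  [9:8] rd=0 = R0

R0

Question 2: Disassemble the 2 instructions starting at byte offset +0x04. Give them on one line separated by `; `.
jsr #-2; ret

[04] db fe → 0xdbfe
  top 6b → 0x36 → jsr [J]
  imm: (w>>0)&0x3ff=0x3fe (s10→-2) → #-2
[06] 24 00 → 0x2400
  top 6b → 0x9 → ret [N]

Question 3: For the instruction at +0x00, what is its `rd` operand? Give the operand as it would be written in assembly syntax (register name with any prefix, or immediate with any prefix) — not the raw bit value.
@+00  big-endian(8f e7) = 0x8fe7
  opcode bits[15:10]=0x23: li/RI
  rd@[9:8]=0x3 ⇒ R3
  imm@[7:0]=0xe7 ⇒ #231

R3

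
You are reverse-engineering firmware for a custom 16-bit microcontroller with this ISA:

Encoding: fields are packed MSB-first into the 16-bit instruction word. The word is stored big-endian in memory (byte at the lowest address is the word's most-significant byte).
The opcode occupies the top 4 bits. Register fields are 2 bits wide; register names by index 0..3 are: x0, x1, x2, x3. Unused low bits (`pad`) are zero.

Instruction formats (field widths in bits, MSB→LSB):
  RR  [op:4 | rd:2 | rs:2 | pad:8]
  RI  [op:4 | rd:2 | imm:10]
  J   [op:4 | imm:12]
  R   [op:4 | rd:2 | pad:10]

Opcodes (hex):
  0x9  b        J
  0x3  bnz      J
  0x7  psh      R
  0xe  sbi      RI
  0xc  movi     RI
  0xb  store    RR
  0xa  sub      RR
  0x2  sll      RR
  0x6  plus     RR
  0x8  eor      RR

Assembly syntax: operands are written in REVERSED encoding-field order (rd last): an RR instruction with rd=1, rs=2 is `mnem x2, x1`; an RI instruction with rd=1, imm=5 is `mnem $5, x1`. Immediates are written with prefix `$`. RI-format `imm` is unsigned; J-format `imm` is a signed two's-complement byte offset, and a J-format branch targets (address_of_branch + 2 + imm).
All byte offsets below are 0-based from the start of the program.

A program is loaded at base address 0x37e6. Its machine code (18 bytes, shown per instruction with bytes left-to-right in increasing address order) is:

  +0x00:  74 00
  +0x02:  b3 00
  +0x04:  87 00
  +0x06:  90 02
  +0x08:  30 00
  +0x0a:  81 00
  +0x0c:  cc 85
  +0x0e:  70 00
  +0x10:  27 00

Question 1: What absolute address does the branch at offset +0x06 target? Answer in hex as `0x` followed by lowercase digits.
0x37f0

+0x06: 90 02 ⇒ word 0x9002 (big)
  opcode bits[15:12]=0x9: b/J
  imm@[11:0]=0x2 ⇒ $2
  target = base 0x37e6 + off 0x06 + 2 + imm 2 = 0x37f0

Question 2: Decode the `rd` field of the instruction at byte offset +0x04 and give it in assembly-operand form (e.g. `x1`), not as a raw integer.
x1

@+04  big-endian(87 00) = 0x8700
  top 4b → 0x8 → eor [RR]
  [11:10] rd=1 = x1
  [9:8] rs=3 = x3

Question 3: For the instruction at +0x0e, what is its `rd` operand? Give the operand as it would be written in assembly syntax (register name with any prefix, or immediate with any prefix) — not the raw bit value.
x0

off 0x0e: read 70 00 as big → 0x7000
  top 4b → 0x7 → psh [R]
  rd@[11:10]=0x0 ⇒ x0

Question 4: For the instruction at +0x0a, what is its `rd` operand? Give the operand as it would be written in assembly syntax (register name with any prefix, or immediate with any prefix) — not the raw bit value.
x0

off 0x0a: read 81 00 as big → 0x8100
  op=0x8100>>12=0x8 ⇒ eor (RR)
  rd: (w>>10)&0x3=0x0 → x0
  rs: (w>>8)&0x3=0x1 → x1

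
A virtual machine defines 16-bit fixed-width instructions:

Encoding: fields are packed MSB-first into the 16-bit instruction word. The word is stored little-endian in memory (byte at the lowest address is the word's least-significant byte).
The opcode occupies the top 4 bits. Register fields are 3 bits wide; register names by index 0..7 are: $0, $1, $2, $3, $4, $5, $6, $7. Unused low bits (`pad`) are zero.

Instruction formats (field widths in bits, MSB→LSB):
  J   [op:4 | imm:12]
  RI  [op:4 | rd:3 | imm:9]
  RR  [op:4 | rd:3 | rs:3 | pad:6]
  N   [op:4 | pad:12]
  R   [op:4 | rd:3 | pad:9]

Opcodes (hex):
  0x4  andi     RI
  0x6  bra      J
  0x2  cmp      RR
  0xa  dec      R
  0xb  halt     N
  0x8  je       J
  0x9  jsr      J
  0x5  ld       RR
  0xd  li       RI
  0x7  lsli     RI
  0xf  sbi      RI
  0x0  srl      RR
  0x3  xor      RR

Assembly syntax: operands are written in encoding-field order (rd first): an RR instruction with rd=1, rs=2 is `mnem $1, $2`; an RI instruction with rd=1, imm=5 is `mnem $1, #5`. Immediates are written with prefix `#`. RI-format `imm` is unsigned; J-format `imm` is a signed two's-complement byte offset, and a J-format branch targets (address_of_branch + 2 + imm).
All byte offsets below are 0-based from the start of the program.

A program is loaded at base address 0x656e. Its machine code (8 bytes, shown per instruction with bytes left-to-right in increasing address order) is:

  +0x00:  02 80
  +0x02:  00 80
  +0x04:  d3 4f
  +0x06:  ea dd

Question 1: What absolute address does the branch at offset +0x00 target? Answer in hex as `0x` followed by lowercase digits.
0x6572

@+00  little-endian(02 80) = 0x8002
  op=0x8002>>12=0x8 ⇒ je (J)
  imm@[11:0]=0x2 ⇒ #2
  target = base 0x656e + off 0x00 + 2 + imm 2 = 0x6572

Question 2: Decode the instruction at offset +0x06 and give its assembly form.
off 0x06: read ea dd as little → 0xddea
  opcode bits[15:12]=0xd: li/RI
  [11:9] rd=6 = $6
  [8:0] imm=490 = #490

li $6, #490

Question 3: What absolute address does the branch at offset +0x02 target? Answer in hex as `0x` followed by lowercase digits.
0x6572

[02] 00 80 → 0x8000
  opcode bits[15:12]=0x8: je/J
  imm@[11:0]=0x0 ⇒ #0
  target = base 0x656e + off 0x02 + 2 + imm 0 = 0x6572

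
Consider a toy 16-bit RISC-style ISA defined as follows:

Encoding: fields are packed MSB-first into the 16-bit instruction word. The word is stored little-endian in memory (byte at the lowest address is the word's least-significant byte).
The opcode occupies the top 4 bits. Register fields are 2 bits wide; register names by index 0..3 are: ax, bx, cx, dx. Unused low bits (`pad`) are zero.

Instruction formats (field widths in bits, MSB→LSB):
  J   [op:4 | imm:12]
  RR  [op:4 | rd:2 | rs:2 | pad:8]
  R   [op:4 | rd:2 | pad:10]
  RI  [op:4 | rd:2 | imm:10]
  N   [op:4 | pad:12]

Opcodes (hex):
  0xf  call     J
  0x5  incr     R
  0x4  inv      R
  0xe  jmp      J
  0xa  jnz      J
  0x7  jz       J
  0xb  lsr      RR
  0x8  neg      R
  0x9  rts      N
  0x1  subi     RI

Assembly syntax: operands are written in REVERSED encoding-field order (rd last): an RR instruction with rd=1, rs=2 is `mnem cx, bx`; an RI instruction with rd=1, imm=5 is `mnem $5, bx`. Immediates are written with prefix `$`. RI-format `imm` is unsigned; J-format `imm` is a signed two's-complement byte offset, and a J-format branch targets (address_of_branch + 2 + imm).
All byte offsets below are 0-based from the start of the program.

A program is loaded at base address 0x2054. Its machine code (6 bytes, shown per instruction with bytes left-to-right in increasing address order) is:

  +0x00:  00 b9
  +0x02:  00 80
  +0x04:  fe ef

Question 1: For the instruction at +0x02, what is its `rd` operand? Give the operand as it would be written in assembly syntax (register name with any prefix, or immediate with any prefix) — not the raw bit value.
ax

[02] 00 80 → 0x8000
  op=0x8000>>12=0x8 ⇒ neg (R)
  [11:10] rd=0 = ax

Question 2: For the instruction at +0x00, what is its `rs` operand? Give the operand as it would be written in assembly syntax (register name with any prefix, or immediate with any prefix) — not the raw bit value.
bx

+0x00: 00 b9 ⇒ word 0xb900 (little)
  op=0xb900>>12=0xb ⇒ lsr (RR)
  rd@[11:10]=0x2 ⇒ cx
  rs@[9:8]=0x1 ⇒ bx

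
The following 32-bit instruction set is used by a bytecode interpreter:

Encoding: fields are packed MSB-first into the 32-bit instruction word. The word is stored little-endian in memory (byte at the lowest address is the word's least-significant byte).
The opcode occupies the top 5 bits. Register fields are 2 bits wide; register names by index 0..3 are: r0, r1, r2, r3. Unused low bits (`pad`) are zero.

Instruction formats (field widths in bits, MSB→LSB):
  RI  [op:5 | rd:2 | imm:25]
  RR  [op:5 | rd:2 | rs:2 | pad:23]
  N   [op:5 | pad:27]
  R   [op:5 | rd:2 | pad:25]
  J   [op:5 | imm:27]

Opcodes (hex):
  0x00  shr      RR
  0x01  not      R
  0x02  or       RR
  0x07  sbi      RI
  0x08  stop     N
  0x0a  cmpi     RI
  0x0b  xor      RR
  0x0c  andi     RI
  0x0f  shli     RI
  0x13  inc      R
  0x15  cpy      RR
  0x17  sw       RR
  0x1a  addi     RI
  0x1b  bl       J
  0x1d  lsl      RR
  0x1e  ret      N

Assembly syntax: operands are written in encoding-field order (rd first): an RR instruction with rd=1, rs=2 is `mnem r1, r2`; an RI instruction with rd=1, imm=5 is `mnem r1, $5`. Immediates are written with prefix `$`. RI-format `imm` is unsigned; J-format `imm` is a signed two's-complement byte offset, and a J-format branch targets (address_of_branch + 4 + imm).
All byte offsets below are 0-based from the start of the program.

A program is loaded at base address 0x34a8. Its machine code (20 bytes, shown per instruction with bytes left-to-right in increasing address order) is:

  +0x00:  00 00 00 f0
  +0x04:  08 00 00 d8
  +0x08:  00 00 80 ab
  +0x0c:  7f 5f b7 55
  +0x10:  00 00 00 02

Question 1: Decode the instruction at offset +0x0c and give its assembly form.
off 0x0c: read 7f 5f b7 55 as little → 0x55b75f7f
  op=0x55b75f7f>>27=0xa ⇒ cmpi (RI)
  rd@[26:25]=0x2 ⇒ r2
  imm@[24:0]=0x1b75f7f ⇒ $28794751

cmpi r2, $28794751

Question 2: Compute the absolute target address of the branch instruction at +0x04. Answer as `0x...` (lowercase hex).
0x34b8

@+04  little-endian(08 00 00 d8) = 0xd8000008
  top 5b → 0x1b → bl [J]
  imm: (w>>0)&0x7ffffff=0x8 → $8
  target = base 0x34a8 + off 0x04 + 4 + imm 8 = 0x34b8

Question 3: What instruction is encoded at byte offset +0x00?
ret

@+00  little-endian(00 00 00 f0) = 0xf0000000
  top 5b → 0x1e → ret [N]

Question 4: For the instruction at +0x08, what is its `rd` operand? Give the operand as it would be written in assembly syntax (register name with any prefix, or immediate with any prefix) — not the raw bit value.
@+08  little-endian(00 00 80 ab) = 0xab800000
  opcode bits[31:27]=0x15: cpy/RR
  [26:25] rd=1 = r1
  [24:23] rs=3 = r3

r1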